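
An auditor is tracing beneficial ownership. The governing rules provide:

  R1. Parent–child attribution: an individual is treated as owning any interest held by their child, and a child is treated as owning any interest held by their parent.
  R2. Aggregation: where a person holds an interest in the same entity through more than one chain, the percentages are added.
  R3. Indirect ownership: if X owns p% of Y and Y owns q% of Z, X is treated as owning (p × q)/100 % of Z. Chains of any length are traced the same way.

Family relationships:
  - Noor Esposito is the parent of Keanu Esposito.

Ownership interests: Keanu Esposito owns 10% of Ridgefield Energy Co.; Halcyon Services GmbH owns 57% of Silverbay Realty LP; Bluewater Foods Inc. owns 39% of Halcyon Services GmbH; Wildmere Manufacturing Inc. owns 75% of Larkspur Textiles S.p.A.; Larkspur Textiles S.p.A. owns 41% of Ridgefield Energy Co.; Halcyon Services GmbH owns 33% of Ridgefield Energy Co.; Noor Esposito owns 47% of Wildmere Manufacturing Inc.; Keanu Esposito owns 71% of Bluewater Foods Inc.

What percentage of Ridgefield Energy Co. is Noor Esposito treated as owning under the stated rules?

By parent–child attribution (R1), Noor Esposito is treated as owning Keanu Esposito's 71% interest in Bluewater Foods Inc.
By parent–child attribution (R1), Noor Esposito is treated as owning Keanu Esposito's 10% interest in Ridgefield Energy Co.
Chain via Wildmere Manufacturing Inc. → Larkspur Textiles S.p.A. (R3): 47% × 75% × 41% = 14.4525% of Ridgefield Energy Co.
Chain via Bluewater Foods Inc. → Halcyon Services GmbH (R3): 71% × 39% × 33% = 9.1377% of Ridgefield Energy Co.
Direct interest in Ridgefield Energy Co: 10%.
Aggregating (R2): 14.4525% + 9.1377% + 10% = 33.5902%.

33.5902%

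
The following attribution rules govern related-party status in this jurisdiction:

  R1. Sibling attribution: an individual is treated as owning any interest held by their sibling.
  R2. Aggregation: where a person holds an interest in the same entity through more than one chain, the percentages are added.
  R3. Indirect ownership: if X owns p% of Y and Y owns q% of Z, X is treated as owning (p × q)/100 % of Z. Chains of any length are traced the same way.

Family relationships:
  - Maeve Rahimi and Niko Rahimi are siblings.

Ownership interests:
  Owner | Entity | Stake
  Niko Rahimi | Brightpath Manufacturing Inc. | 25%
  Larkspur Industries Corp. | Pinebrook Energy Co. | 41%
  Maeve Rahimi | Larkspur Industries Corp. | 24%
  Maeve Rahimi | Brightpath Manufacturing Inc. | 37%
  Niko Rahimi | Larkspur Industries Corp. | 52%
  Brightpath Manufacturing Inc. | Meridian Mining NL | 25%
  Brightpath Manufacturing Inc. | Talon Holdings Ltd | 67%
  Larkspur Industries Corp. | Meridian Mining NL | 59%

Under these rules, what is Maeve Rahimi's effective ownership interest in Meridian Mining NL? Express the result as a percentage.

60.34%

By sibling attribution (R1), Maeve Rahimi is treated as also owning Niko Rahimi's interest in Brightpath Manufacturing Inc, giving 37% + 25% = 62%.
By sibling attribution (R1), Maeve Rahimi is treated as also owning Niko Rahimi's interest in Larkspur Industries Corp, giving 24% + 52% = 76%.
Chain via Brightpath Manufacturing Inc. (R3): 62% × 25% = 15.5% of Meridian Mining NL.
Chain via Larkspur Industries Corp. (R3): 76% × 59% = 44.84% of Meridian Mining NL.
Aggregating (R2): 15.5% + 44.84% = 60.34%.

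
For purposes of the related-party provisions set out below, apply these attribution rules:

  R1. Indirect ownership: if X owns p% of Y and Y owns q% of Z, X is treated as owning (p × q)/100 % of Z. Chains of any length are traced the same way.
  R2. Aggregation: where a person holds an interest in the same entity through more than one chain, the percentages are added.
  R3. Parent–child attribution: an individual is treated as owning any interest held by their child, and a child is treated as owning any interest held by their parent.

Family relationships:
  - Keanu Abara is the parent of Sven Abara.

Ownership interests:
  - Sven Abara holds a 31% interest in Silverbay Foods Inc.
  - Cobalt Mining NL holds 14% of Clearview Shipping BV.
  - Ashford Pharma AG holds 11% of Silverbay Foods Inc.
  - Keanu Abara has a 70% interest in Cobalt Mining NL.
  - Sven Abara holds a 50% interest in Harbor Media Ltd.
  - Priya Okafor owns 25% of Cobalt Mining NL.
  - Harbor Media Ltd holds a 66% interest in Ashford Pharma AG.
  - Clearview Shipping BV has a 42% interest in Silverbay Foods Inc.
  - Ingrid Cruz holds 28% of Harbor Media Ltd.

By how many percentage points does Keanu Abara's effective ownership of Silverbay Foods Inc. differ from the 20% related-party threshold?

18.746

By parent–child attribution (R3), Keanu Abara is treated as owning Sven Abara's 50% interest in Harbor Media Ltd.
By parent–child attribution (R3), Keanu Abara is treated as owning Sven Abara's 31% interest in Silverbay Foods Inc.
Chain via Cobalt Mining NL → Clearview Shipping BV (R1): 70% × 14% × 42% = 4.116% of Silverbay Foods Inc.
Chain via Harbor Media Ltd → Ashford Pharma AG (R1): 50% × 66% × 11% = 3.63% of Silverbay Foods Inc.
Direct interest in Silverbay Foods Inc: 31%.
Aggregating (R2): 4.116% + 3.63% + 31% = 38.746%.
38.746% exceeds the 20% threshold by 18.746 percentage points.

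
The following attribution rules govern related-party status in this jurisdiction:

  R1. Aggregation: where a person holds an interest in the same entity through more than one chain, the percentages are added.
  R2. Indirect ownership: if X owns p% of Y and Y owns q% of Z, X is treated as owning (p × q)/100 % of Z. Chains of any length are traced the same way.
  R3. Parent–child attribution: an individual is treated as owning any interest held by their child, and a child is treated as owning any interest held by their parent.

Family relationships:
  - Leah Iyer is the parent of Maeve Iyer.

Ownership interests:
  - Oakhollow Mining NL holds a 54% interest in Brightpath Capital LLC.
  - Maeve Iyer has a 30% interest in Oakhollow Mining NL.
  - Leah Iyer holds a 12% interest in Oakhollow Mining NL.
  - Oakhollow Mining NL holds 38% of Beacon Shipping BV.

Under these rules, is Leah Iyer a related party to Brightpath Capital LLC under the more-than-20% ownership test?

By parent–child attribution (R3), Leah Iyer is treated as also owning Maeve Iyer's interest in Oakhollow Mining NL, giving 12% + 30% = 42%.
Chain via Oakhollow Mining NL (R2): 42% × 54% = 22.68% of Brightpath Capital LLC.
22.68% exceeds the 20% threshold, so Leah is a related party to Brightpath Capital LLC.

Yes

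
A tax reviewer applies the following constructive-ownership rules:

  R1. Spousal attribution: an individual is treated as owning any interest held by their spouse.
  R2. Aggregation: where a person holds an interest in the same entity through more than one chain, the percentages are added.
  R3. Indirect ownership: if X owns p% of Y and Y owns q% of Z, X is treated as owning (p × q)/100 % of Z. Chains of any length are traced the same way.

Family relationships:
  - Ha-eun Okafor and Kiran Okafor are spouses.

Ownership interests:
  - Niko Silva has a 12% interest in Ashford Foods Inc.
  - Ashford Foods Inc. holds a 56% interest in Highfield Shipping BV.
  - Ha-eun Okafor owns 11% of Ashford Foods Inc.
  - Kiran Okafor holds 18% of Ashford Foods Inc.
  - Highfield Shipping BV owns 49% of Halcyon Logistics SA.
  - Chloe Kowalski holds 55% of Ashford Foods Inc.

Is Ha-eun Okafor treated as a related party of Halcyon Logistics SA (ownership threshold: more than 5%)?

By spousal attribution (R1), Ha-eun Okafor is treated as also owning Kiran Okafor's interest in Ashford Foods Inc, giving 11% + 18% = 29%.
Chain via Ashford Foods Inc. → Highfield Shipping BV (R3): 29% × 56% × 49% = 7.9576% of Halcyon Logistics SA.
7.9576% exceeds the 5% threshold, so Ha-eun is a related party to Halcyon Logistics SA.

Yes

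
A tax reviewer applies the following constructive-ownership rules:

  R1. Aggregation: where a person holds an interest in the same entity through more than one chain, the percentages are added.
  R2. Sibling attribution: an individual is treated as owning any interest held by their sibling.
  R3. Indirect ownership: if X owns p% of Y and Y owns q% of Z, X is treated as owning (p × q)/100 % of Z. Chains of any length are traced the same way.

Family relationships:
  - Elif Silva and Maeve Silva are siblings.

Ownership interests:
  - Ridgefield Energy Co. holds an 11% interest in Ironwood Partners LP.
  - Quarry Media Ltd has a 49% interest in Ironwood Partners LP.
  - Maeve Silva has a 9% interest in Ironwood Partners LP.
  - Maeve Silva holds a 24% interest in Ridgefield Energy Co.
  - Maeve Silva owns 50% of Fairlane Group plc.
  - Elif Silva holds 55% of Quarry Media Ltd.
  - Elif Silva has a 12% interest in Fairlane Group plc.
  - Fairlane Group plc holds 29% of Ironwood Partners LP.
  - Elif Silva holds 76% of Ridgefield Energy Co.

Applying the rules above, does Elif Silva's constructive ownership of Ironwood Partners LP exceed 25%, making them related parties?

By sibling attribution (R2), Elif Silva is treated as also owning Maeve Silva's interest in Ridgefield Energy Co, giving 76% + 24% = 100%.
By sibling attribution (R2), Elif Silva is treated as also owning Maeve Silva's interest in Fairlane Group plc, giving 12% + 50% = 62%.
By sibling attribution (R2), Elif Silva is treated as owning Maeve Silva's 9% interest in Ironwood Partners LP.
Chain via Ridgefield Energy Co. (R3): 100% × 11% = 11% of Ironwood Partners LP.
Chain via Quarry Media Ltd (R3): 55% × 49% = 26.95% of Ironwood Partners LP.
Chain via Fairlane Group plc (R3): 62% × 29% = 17.98% of Ironwood Partners LP.
Direct interest in Ironwood Partners LP: 9%.
Aggregating (R1): 11% + 26.95% + 17.98% + 9% = 64.93%.
64.93% exceeds the 25% threshold, so Elif is a related party to Ironwood Partners LP.

Yes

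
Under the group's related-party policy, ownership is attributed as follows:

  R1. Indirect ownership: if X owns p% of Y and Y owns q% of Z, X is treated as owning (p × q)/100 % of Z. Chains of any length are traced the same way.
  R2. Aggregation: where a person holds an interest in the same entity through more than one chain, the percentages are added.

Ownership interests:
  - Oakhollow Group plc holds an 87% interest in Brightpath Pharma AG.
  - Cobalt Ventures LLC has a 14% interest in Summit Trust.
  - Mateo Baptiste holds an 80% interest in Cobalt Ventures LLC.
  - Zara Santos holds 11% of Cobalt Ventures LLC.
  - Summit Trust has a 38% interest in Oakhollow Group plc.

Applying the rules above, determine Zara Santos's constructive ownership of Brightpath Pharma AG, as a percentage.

0.509124%

Chain via Cobalt Ventures LLC → Summit Trust → Oakhollow Group plc (R1): 11% × 14% × 38% × 87% = 0.509124% of Brightpath Pharma AG.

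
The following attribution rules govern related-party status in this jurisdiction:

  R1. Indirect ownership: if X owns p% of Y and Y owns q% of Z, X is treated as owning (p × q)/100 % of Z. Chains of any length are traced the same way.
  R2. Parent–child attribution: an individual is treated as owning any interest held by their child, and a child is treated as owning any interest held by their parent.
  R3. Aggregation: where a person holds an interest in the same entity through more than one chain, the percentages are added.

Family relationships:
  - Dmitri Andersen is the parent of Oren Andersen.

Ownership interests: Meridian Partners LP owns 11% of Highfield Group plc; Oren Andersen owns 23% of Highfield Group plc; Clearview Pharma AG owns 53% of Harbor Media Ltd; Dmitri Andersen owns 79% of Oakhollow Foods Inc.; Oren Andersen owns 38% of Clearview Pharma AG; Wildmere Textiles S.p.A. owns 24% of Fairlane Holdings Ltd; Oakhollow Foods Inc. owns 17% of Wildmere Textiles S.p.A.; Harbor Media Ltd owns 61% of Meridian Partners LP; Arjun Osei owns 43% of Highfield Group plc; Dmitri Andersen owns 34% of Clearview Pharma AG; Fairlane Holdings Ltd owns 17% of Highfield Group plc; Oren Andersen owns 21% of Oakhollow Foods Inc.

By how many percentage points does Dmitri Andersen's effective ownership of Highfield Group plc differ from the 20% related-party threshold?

6.254136

By parent–child attribution (R2), Dmitri Andersen is treated as also owning Oren Andersen's interest in Oakhollow Foods Inc, giving 79% + 21% = 100%.
By parent–child attribution (R2), Dmitri Andersen is treated as also owning Oren Andersen's interest in Clearview Pharma AG, giving 34% + 38% = 72%.
By parent–child attribution (R2), Dmitri Andersen is treated as owning Oren Andersen's 23% interest in Highfield Group plc.
Chain via Oakhollow Foods Inc. → Wildmere Textiles S.p.A. → Fairlane Holdings Ltd (R1): 100% × 17% × 24% × 17% = 0.6936% of Highfield Group plc.
Chain via Clearview Pharma AG → Harbor Media Ltd → Meridian Partners LP (R1): 72% × 53% × 61% × 11% = 2.560536% of Highfield Group plc.
Direct interest in Highfield Group plc: 23%.
Aggregating (R3): 0.6936% + 2.560536% + 23% = 26.254136%.
26.254136% exceeds the 20% threshold by 6.254136 percentage points.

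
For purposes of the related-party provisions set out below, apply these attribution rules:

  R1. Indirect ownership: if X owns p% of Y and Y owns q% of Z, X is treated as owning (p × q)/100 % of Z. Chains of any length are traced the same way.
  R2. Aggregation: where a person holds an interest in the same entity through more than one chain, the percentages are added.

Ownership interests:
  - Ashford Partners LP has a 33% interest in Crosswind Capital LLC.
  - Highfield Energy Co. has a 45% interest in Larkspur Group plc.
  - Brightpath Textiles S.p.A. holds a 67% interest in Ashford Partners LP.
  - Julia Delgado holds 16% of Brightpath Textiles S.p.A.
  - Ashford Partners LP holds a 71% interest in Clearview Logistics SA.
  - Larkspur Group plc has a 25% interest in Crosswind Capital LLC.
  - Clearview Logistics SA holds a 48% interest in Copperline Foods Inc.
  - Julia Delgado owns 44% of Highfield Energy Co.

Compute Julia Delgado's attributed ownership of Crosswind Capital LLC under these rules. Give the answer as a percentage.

8.4876%

Chain via Brightpath Textiles S.p.A. → Ashford Partners LP (R1): 16% × 67% × 33% = 3.5376% of Crosswind Capital LLC.
Chain via Highfield Energy Co. → Larkspur Group plc (R1): 44% × 45% × 25% = 4.95% of Crosswind Capital LLC.
Aggregating (R2): 3.5376% + 4.95% = 8.4876%.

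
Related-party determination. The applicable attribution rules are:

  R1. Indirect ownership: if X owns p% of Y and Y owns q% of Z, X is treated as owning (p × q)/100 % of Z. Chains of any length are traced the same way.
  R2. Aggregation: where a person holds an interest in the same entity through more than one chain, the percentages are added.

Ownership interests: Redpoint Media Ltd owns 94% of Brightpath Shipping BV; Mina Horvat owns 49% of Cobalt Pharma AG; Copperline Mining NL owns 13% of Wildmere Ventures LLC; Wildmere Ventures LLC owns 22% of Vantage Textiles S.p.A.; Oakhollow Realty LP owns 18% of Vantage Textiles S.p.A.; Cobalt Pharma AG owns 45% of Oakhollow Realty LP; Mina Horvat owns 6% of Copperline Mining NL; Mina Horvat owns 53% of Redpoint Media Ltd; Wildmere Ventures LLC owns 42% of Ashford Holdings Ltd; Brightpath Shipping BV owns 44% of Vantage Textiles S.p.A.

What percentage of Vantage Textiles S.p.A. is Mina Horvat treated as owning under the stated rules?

26.0614%

Chain via Cobalt Pharma AG → Oakhollow Realty LP (R1): 49% × 45% × 18% = 3.969% of Vantage Textiles S.p.A.
Chain via Copperline Mining NL → Wildmere Ventures LLC (R1): 6% × 13% × 22% = 0.1716% of Vantage Textiles S.p.A.
Chain via Redpoint Media Ltd → Brightpath Shipping BV (R1): 53% × 94% × 44% = 21.9208% of Vantage Textiles S.p.A.
Aggregating (R2): 3.969% + 0.1716% + 21.9208% = 26.0614%.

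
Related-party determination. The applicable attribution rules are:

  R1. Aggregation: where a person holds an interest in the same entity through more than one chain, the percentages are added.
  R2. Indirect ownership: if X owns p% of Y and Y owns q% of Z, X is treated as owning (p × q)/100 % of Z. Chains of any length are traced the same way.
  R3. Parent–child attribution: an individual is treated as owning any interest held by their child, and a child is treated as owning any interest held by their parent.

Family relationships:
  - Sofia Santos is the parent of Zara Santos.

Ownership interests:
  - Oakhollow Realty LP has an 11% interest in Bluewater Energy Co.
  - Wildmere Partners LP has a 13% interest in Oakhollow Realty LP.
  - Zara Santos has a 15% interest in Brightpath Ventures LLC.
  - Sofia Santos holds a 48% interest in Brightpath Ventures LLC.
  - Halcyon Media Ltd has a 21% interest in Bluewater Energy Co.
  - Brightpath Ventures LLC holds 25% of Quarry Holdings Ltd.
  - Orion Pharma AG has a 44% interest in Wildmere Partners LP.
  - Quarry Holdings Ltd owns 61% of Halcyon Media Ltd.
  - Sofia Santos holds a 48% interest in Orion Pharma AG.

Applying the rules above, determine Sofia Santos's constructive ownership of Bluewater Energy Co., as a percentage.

2.319591%

By parent–child attribution (R3), Sofia Santos is treated as also owning Zara Santos's interest in Brightpath Ventures LLC, giving 48% + 15% = 63%.
Chain via Brightpath Ventures LLC → Quarry Holdings Ltd → Halcyon Media Ltd (R2): 63% × 25% × 61% × 21% = 2.017575% of Bluewater Energy Co.
Chain via Orion Pharma AG → Wildmere Partners LP → Oakhollow Realty LP (R2): 48% × 44% × 13% × 11% = 0.302016% of Bluewater Energy Co.
Aggregating (R1): 2.017575% + 0.302016% = 2.319591%.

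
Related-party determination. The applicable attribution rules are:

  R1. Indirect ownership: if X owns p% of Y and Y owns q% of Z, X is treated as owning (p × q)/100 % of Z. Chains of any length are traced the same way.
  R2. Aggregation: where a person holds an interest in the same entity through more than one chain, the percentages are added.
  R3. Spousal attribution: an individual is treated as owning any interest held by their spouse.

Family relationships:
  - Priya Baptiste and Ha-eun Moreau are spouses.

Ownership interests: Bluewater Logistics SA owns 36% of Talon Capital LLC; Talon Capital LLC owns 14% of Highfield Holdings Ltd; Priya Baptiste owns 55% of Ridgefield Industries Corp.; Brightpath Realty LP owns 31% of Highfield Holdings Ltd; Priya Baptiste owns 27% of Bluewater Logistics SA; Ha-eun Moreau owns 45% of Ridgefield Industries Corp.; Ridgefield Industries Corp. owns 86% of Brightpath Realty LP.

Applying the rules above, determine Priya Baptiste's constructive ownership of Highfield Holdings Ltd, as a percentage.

By spousal attribution (R3), Priya Baptiste is treated as also owning Ha-eun Moreau's interest in Ridgefield Industries Corp, giving 55% + 45% = 100%.
Chain via Ridgefield Industries Corp. → Brightpath Realty LP (R1): 100% × 86% × 31% = 26.66% of Highfield Holdings Ltd.
Chain via Bluewater Logistics SA → Talon Capital LLC (R1): 27% × 36% × 14% = 1.3608% of Highfield Holdings Ltd.
Aggregating (R2): 26.66% + 1.3608% = 28.0208%.

28.0208%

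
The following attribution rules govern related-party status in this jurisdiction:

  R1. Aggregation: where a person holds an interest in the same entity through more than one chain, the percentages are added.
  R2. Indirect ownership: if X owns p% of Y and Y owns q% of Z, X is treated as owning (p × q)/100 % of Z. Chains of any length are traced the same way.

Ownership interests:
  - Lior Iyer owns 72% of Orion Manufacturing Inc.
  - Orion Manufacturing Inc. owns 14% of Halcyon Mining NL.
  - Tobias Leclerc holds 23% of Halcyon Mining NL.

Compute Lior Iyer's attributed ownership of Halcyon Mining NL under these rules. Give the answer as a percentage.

10.08%

Chain via Orion Manufacturing Inc. (R2): 72% × 14% = 10.08% of Halcyon Mining NL.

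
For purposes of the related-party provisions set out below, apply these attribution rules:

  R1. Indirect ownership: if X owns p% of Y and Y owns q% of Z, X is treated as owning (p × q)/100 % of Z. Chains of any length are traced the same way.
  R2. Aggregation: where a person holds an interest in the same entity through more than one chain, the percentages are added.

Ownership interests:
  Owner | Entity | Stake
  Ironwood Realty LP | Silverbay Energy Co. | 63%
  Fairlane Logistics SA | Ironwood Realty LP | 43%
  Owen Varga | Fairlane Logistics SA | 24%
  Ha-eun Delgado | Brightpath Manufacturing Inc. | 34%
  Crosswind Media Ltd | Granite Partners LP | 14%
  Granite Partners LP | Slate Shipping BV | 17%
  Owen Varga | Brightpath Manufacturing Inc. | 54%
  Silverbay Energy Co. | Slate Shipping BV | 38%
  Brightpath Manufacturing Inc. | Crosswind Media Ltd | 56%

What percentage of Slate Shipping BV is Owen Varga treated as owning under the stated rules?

Chain via Brightpath Manufacturing Inc. → Crosswind Media Ltd → Granite Partners LP (R1): 54% × 56% × 14% × 17% = 0.719712% of Slate Shipping BV.
Chain via Fairlane Logistics SA → Ironwood Realty LP → Silverbay Energy Co. (R1): 24% × 43% × 63% × 38% = 2.470608% of Slate Shipping BV.
Aggregating (R2): 0.719712% + 2.470608% = 3.19032%.

3.19032%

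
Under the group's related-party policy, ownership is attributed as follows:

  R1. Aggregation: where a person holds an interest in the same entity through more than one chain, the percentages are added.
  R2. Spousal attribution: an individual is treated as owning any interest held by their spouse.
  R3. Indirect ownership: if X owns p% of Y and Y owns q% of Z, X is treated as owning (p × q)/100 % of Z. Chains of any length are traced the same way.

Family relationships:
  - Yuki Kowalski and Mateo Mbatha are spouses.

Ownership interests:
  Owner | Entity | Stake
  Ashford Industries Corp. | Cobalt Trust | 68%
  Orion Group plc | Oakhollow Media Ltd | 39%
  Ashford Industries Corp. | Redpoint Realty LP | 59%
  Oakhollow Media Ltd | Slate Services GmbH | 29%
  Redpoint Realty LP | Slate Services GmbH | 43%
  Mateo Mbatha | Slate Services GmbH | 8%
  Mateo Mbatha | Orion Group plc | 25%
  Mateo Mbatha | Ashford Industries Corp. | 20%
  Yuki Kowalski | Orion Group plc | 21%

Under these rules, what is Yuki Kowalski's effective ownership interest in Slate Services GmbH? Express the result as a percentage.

By spousal attribution (R2), Yuki Kowalski is treated as also owning Mateo Mbatha's interest in Orion Group plc, giving 21% + 25% = 46%.
By spousal attribution (R2), Yuki Kowalski is treated as owning Mateo Mbatha's 20% interest in Ashford Industries Corp.
By spousal attribution (R2), Yuki Kowalski is treated as owning Mateo Mbatha's 8% interest in Slate Services GmbH.
Chain via Orion Group plc → Oakhollow Media Ltd (R3): 46% × 39% × 29% = 5.2026% of Slate Services GmbH.
Chain via Ashford Industries Corp. → Redpoint Realty LP (R3): 20% × 59% × 43% = 5.074% of Slate Services GmbH.
Direct interest in Slate Services GmbH: 8%.
Aggregating (R1): 5.2026% + 5.074% + 8% = 18.2766%.

18.2766%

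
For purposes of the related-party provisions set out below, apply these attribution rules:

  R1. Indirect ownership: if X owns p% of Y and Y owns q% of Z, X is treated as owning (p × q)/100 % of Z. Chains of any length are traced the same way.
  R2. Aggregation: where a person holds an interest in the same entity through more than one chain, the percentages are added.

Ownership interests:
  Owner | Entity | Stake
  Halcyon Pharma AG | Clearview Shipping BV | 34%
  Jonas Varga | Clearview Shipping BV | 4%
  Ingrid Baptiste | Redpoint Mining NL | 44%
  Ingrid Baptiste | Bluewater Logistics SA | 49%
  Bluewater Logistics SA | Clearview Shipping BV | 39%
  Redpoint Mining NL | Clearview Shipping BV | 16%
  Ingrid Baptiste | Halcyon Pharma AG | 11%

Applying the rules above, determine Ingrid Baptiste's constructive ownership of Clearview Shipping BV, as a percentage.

29.89%

Chain via Halcyon Pharma AG (R1): 11% × 34% = 3.74% of Clearview Shipping BV.
Chain via Redpoint Mining NL (R1): 44% × 16% = 7.04% of Clearview Shipping BV.
Chain via Bluewater Logistics SA (R1): 49% × 39% = 19.11% of Clearview Shipping BV.
Aggregating (R2): 3.74% + 7.04% + 19.11% = 29.89%.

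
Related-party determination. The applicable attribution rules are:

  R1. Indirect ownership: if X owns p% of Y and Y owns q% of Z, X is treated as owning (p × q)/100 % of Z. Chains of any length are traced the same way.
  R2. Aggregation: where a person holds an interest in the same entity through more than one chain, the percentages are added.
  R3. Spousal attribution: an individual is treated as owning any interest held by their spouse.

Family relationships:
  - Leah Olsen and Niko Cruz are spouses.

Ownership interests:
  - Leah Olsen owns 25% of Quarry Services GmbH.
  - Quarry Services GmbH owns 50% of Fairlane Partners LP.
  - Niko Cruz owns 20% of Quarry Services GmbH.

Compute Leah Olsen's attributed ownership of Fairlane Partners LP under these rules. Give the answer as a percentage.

By spousal attribution (R3), Leah Olsen is treated as also owning Niko Cruz's interest in Quarry Services GmbH, giving 25% + 20% = 45%.
Chain via Quarry Services GmbH (R1): 45% × 50% = 22.5% of Fairlane Partners LP.

22.5%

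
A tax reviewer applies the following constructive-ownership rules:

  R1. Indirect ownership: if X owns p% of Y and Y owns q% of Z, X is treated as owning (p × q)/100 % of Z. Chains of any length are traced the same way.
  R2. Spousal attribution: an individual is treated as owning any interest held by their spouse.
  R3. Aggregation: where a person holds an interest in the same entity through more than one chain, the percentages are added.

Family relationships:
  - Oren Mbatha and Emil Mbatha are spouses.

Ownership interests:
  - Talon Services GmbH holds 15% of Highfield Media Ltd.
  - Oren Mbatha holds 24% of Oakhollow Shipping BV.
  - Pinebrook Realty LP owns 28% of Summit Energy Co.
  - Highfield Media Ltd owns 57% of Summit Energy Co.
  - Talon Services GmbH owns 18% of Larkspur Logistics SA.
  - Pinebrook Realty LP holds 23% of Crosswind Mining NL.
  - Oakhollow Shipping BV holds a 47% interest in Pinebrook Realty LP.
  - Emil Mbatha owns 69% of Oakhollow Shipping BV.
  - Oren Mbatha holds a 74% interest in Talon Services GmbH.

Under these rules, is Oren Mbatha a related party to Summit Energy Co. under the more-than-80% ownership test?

No

By spousal attribution (R2), Oren Mbatha is treated as also owning Emil Mbatha's interest in Oakhollow Shipping BV, giving 24% + 69% = 93%.
Chain via Oakhollow Shipping BV → Pinebrook Realty LP (R1): 93% × 47% × 28% = 12.2388% of Summit Energy Co.
Chain via Talon Services GmbH → Highfield Media Ltd (R1): 74% × 15% × 57% = 6.327% of Summit Energy Co.
Aggregating (R3): 12.2388% + 6.327% = 18.5658%.
18.5658% does not exceed the 80% threshold, so Oren is not a related party to Summit Energy Co.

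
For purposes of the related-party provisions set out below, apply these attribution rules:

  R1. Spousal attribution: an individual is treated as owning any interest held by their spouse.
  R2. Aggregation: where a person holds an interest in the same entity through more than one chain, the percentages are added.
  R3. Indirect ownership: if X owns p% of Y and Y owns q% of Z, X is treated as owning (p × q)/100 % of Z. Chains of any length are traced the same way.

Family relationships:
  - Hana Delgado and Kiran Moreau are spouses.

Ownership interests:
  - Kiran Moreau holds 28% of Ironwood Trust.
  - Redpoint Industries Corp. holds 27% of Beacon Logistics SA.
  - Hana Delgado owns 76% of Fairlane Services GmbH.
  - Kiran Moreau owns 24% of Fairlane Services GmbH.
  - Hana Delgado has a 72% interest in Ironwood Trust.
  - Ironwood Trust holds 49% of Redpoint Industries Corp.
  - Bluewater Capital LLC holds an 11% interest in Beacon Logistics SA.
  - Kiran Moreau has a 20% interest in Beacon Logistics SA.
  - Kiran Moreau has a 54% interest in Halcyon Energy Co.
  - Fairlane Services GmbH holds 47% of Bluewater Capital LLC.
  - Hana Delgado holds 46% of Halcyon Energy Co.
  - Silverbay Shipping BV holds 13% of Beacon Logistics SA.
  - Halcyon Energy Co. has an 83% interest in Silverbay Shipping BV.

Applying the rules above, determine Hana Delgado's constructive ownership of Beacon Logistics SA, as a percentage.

By spousal attribution (R1), Hana Delgado is treated as also owning Kiran Moreau's interest in Fairlane Services GmbH, giving 76% + 24% = 100%.
By spousal attribution (R1), Hana Delgado is treated as also owning Kiran Moreau's interest in Halcyon Energy Co, giving 46% + 54% = 100%.
By spousal attribution (R1), Hana Delgado is treated as also owning Kiran Moreau's interest in Ironwood Trust, giving 72% + 28% = 100%.
By spousal attribution (R1), Hana Delgado is treated as owning Kiran Moreau's 20% interest in Beacon Logistics SA.
Chain via Fairlane Services GmbH → Bluewater Capital LLC (R3): 100% × 47% × 11% = 5.17% of Beacon Logistics SA.
Chain via Halcyon Energy Co. → Silverbay Shipping BV (R3): 100% × 83% × 13% = 10.79% of Beacon Logistics SA.
Chain via Ironwood Trust → Redpoint Industries Corp. (R3): 100% × 49% × 27% = 13.23% of Beacon Logistics SA.
Direct interest in Beacon Logistics SA: 20%.
Aggregating (R2): 5.17% + 10.79% + 13.23% + 20% = 49.19%.

49.19%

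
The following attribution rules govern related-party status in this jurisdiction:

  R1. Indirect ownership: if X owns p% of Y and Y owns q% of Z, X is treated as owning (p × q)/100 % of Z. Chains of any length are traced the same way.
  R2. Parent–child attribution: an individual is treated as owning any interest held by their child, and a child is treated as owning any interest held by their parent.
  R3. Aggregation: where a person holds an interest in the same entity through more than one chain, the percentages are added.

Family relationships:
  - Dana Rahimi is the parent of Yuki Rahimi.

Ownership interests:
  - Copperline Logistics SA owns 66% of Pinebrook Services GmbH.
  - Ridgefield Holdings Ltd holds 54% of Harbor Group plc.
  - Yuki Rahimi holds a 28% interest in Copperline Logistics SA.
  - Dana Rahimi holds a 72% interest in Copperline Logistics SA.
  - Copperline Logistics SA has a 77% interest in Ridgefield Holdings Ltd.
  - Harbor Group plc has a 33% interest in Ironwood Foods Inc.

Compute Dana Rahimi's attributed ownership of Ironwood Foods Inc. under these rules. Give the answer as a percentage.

By parent–child attribution (R2), Dana Rahimi is treated as also owning Yuki Rahimi's interest in Copperline Logistics SA, giving 72% + 28% = 100%.
Chain via Copperline Logistics SA → Ridgefield Holdings Ltd → Harbor Group plc (R1): 100% × 77% × 54% × 33% = 13.7214% of Ironwood Foods Inc.

13.7214%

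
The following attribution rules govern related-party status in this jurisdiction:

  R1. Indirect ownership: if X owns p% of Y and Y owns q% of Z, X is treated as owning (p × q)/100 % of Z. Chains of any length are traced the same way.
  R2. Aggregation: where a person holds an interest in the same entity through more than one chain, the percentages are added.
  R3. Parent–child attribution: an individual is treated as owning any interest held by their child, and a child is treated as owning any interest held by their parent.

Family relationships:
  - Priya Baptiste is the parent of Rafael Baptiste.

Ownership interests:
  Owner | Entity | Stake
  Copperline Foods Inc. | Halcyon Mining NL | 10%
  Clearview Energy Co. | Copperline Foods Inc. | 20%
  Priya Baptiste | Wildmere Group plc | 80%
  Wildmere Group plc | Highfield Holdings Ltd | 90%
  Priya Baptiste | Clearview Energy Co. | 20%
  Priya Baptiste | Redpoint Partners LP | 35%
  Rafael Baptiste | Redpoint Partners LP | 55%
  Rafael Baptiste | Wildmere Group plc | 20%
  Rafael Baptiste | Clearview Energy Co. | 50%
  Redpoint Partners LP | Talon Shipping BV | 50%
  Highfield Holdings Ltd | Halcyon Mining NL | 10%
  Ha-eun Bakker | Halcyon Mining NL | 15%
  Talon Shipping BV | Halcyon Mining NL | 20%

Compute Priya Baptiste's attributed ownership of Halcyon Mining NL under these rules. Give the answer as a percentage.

19.4%

By parent–child attribution (R3), Priya Baptiste is treated as also owning Rafael Baptiste's interest in Wildmere Group plc, giving 80% + 20% = 100%.
By parent–child attribution (R3), Priya Baptiste is treated as also owning Rafael Baptiste's interest in Clearview Energy Co, giving 20% + 50% = 70%.
By parent–child attribution (R3), Priya Baptiste is treated as also owning Rafael Baptiste's interest in Redpoint Partners LP, giving 35% + 55% = 90%.
Chain via Wildmere Group plc → Highfield Holdings Ltd (R1): 100% × 90% × 10% = 9% of Halcyon Mining NL.
Chain via Clearview Energy Co. → Copperline Foods Inc. (R1): 70% × 20% × 10% = 1.4% of Halcyon Mining NL.
Chain via Redpoint Partners LP → Talon Shipping BV (R1): 90% × 50% × 20% = 9% of Halcyon Mining NL.
Aggregating (R2): 9% + 1.4% + 9% = 19.4%.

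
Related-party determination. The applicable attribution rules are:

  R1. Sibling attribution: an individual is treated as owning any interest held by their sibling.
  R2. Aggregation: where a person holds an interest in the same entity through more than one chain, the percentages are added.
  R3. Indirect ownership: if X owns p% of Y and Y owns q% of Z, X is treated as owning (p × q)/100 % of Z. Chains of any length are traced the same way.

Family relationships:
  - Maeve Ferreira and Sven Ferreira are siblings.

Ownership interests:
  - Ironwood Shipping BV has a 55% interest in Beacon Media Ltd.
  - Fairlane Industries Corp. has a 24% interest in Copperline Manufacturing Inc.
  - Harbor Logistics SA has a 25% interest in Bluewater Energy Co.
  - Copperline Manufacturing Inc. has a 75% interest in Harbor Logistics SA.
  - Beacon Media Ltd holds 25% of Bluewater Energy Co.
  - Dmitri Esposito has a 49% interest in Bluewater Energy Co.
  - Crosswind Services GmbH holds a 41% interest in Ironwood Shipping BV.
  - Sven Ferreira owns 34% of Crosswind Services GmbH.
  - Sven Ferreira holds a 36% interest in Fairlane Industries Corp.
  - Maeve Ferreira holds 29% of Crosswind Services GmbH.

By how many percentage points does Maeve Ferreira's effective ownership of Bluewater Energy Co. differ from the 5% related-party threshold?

By sibling attribution (R1), Maeve Ferreira is treated as also owning Sven Ferreira's interest in Crosswind Services GmbH, giving 29% + 34% = 63%.
By sibling attribution (R1), Maeve Ferreira is treated as owning Sven Ferreira's 36% interest in Fairlane Industries Corp.
Chain via Crosswind Services GmbH → Ironwood Shipping BV → Beacon Media Ltd (R3): 63% × 41% × 55% × 25% = 3.551625% of Bluewater Energy Co.
Chain via Fairlane Industries Corp. → Copperline Manufacturing Inc. → Harbor Logistics SA (R3): 36% × 24% × 75% × 25% = 1.62% of Bluewater Energy Co.
Aggregating (R2): 3.551625% + 1.62% = 5.171625%.
5.171625% exceeds the 5% threshold by 0.171625 percentage points.

0.171625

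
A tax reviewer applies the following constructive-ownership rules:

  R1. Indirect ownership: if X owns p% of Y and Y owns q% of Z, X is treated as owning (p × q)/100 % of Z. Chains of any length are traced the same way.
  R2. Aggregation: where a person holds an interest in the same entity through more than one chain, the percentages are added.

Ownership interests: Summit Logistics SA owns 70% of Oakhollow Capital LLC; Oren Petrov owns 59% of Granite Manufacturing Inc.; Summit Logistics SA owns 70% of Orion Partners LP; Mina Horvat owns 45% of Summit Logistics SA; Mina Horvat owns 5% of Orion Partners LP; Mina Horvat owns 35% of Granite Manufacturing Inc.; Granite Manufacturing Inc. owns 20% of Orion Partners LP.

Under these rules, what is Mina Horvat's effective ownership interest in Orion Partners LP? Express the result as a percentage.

43.5%

Chain via Granite Manufacturing Inc. (R1): 35% × 20% = 7% of Orion Partners LP.
Chain via Summit Logistics SA (R1): 45% × 70% = 31.5% of Orion Partners LP.
Direct interest in Orion Partners LP: 5%.
Aggregating (R2): 7% + 31.5% + 5% = 43.5%.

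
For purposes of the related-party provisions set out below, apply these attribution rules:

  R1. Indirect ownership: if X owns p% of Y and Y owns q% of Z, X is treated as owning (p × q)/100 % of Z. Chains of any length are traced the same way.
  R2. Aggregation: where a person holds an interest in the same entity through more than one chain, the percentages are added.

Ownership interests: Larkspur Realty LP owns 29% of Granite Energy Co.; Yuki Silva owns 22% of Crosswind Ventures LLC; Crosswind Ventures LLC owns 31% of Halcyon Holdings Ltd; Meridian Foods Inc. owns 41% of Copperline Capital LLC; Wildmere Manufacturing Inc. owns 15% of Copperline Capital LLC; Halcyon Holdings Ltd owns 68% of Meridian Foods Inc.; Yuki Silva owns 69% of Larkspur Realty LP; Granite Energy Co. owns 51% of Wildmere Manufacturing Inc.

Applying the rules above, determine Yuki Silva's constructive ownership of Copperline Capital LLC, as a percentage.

Chain via Larkspur Realty LP → Granite Energy Co. → Wildmere Manufacturing Inc. (R1): 69% × 29% × 51% × 15% = 1.530765% of Copperline Capital LLC.
Chain via Crosswind Ventures LLC → Halcyon Holdings Ltd → Meridian Foods Inc. (R1): 22% × 31% × 68% × 41% = 1.901416% of Copperline Capital LLC.
Aggregating (R2): 1.530765% + 1.901416% = 3.432181%.

3.432181%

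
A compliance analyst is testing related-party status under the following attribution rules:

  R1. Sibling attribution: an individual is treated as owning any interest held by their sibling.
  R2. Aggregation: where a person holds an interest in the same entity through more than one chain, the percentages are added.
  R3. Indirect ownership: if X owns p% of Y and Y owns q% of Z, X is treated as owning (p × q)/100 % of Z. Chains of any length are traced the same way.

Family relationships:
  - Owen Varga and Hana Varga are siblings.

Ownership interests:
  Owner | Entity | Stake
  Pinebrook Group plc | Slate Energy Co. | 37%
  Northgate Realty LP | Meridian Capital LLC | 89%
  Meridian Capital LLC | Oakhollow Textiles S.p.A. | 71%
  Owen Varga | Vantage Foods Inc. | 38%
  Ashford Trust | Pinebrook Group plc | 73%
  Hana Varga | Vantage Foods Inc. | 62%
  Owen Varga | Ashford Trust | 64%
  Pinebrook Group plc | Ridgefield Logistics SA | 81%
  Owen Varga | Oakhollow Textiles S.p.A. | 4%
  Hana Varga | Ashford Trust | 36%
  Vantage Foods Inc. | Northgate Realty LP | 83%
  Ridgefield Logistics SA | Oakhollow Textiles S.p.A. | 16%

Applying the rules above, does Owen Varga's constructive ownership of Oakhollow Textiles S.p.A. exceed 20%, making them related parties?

By sibling attribution (R1), Owen Varga is treated as also owning Hana Varga's interest in Ashford Trust, giving 64% + 36% = 100%.
By sibling attribution (R1), Owen Varga is treated as also owning Hana Varga's interest in Vantage Foods Inc, giving 38% + 62% = 100%.
Chain via Ashford Trust → Pinebrook Group plc → Ridgefield Logistics SA (R3): 100% × 73% × 81% × 16% = 9.4608% of Oakhollow Textiles S.p.A.
Chain via Vantage Foods Inc. → Northgate Realty LP → Meridian Capital LLC (R3): 100% × 83% × 89% × 71% = 52.4477% of Oakhollow Textiles S.p.A.
Direct interest in Oakhollow Textiles S.p.A: 4%.
Aggregating (R2): 9.4608% + 52.4477% + 4% = 65.9085%.
65.9085% exceeds the 20% threshold, so Owen is a related party to Oakhollow Textiles S.p.A.

Yes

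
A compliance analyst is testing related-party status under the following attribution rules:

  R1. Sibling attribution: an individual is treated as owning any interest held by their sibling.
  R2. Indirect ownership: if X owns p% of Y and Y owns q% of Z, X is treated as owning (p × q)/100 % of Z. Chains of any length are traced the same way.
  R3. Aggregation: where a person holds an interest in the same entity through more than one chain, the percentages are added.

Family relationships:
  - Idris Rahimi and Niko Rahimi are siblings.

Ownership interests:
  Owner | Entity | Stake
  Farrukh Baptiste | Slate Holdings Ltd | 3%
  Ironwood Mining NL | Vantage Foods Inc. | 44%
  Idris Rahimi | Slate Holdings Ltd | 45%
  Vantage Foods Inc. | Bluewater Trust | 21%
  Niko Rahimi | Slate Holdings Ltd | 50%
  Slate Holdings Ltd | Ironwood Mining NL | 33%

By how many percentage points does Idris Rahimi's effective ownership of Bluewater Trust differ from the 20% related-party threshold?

17.10326

By sibling attribution (R1), Idris Rahimi is treated as also owning Niko Rahimi's interest in Slate Holdings Ltd, giving 45% + 50% = 95%.
Chain via Slate Holdings Ltd → Ironwood Mining NL → Vantage Foods Inc. (R2): 95% × 33% × 44% × 21% = 2.89674% of Bluewater Trust.
2.89674% falls short of the 20% threshold by 17.10326 percentage points.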